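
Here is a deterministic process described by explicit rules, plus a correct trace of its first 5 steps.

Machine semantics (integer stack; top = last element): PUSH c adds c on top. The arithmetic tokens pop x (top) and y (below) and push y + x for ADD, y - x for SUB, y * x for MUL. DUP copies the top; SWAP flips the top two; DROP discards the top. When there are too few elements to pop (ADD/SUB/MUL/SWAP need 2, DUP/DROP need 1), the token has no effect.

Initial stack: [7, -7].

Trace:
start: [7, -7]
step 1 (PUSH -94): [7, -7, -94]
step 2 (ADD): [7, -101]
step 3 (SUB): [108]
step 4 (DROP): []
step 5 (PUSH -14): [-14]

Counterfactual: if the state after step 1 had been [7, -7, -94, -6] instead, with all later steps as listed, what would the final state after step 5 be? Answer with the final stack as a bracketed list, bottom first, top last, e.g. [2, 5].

state after step 1 := [7, -7, -94, -6]
step 2 (ADD): [7, -7, -100]
step 3 (SUB): [7, 93]
step 4 (DROP): [7]
step 5 (PUSH -14): [7, -14]

[7, -14]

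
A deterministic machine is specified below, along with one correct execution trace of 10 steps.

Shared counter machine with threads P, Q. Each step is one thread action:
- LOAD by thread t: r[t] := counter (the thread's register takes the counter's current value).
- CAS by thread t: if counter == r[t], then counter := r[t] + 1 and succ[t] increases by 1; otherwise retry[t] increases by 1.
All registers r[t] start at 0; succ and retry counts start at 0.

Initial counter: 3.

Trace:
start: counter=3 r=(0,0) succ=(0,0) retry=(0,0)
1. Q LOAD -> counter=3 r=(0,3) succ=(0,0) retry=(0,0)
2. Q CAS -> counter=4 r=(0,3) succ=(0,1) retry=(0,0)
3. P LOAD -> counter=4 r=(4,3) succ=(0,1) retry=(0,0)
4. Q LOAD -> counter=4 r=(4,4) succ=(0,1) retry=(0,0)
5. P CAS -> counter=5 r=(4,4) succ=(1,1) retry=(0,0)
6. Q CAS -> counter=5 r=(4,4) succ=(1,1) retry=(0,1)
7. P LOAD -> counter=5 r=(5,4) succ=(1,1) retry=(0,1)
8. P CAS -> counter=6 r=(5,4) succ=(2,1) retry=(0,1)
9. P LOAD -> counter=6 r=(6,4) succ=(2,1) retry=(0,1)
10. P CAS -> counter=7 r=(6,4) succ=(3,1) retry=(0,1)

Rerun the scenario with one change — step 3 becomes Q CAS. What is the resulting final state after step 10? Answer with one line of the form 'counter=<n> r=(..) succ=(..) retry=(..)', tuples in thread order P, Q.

counter=7 r=(6,4) succ=(2,2) retry=(1,1)

(re-executing from step 3 with the substitution; state before step 3: counter=4 r=(0,3) succ=(0,1) retry=(0,0))
3. Q CAS -> counter=4 r=(0,3) succ=(0,1) retry=(0,1)
4. Q LOAD -> counter=4 r=(0,4) succ=(0,1) retry=(0,1)
5. P CAS -> counter=4 r=(0,4) succ=(0,1) retry=(1,1)
6. Q CAS -> counter=5 r=(0,4) succ=(0,2) retry=(1,1)
7. P LOAD -> counter=5 r=(5,4) succ=(0,2) retry=(1,1)
8. P CAS -> counter=6 r=(5,4) succ=(1,2) retry=(1,1)
9. P LOAD -> counter=6 r=(6,4) succ=(1,2) retry=(1,1)
10. P CAS -> counter=7 r=(6,4) succ=(2,2) retry=(1,1)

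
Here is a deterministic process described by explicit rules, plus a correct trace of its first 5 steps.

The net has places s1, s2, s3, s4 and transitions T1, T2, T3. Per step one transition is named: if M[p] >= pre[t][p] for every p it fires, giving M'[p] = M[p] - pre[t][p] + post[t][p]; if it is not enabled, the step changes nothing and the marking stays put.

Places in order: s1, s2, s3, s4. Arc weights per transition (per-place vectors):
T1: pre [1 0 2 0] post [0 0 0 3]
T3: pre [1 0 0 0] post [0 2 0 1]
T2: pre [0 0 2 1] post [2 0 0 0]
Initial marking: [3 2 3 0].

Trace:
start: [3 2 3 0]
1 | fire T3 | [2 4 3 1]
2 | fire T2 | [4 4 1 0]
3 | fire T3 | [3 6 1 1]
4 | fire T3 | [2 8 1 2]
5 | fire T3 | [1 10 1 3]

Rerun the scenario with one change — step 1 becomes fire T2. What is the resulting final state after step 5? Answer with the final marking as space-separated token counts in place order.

(re-executing from step 1 with the substitution; state before step 1: [3 2 3 0])
1 | fire T2 | [3 2 3 0]
2 | fire T2 | [3 2 3 0]
3 | fire T3 | [2 4 3 1]
4 | fire T3 | [1 6 3 2]
5 | fire T3 | [0 8 3 3]

0 8 3 3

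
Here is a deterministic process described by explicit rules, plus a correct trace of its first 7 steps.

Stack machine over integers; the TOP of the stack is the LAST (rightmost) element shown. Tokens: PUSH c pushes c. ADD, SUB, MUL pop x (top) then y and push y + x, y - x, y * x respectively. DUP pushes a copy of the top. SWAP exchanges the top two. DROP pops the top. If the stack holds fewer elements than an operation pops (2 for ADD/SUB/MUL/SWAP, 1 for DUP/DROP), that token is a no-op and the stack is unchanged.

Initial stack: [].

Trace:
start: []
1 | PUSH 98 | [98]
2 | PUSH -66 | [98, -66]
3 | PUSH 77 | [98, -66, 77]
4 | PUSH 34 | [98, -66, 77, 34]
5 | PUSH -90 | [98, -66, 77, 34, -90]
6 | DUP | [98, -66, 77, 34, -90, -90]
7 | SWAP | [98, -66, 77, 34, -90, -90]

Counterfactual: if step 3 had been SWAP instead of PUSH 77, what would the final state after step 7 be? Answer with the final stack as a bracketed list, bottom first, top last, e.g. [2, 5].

(re-executing from step 3 with the substitution; state before step 3: [98, -66])
3 | SWAP | [-66, 98]
4 | PUSH 34 | [-66, 98, 34]
5 | PUSH -90 | [-66, 98, 34, -90]
6 | DUP | [-66, 98, 34, -90, -90]
7 | SWAP | [-66, 98, 34, -90, -90]

[-66, 98, 34, -90, -90]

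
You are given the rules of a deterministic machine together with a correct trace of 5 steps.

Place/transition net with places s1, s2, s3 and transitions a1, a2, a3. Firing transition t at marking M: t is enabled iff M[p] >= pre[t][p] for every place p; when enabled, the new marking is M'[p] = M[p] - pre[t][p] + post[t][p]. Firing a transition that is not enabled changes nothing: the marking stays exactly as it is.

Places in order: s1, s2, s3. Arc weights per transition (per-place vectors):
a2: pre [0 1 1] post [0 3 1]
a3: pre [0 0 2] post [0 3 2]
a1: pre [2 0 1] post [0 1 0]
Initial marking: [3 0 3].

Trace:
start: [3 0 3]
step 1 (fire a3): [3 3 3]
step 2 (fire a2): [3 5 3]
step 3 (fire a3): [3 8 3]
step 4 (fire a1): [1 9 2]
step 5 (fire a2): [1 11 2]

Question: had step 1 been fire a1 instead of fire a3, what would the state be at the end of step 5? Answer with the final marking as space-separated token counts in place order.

(re-executing from step 1 with the substitution; state before step 1: [3 0 3])
step 1 (fire a1): [1 1 2]
step 2 (fire a2): [1 3 2]
step 3 (fire a3): [1 6 2]
step 4 (fire a1): [1 6 2]
step 5 (fire a2): [1 8 2]

1 8 2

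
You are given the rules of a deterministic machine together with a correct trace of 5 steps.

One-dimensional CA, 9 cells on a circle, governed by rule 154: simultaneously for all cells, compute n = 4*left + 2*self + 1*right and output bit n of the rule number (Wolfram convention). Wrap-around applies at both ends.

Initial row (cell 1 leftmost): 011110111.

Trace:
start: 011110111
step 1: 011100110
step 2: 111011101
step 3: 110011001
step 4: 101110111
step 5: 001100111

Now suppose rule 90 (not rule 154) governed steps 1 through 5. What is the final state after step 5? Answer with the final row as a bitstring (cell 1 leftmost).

111111101

(re-executing steps 1..5 under rule 90; state before step 1: 011110111)
step 1: 010010101
step 2: 001100000
step 3: 011110000
step 4: 110011000
step 5: 111111101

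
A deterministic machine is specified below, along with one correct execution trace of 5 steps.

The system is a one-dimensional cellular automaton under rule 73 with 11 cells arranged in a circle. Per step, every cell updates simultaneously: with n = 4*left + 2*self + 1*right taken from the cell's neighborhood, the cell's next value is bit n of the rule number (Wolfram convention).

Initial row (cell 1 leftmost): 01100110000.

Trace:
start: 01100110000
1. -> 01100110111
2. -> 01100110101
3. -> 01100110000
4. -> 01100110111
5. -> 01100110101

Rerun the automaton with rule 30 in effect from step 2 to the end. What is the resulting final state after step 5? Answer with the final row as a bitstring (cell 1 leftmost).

(re-executing steps 2..5 under rule 30; state before step 2: 01100110111)
2. -> 01011100100
3. -> 11010011110
4. -> 10011110000
5. -> 11110001001

11110001001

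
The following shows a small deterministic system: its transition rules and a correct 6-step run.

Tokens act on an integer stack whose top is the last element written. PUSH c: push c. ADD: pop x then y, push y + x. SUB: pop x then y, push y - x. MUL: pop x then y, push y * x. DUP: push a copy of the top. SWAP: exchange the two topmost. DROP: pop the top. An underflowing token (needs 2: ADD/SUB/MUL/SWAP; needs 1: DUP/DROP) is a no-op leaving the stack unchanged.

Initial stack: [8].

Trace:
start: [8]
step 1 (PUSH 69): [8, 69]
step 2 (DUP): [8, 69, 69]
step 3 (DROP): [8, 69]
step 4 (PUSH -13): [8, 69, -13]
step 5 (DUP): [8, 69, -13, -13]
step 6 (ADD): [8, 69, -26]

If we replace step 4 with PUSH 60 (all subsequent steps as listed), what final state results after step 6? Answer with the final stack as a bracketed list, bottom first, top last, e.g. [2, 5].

(re-executing from step 4 with the substitution; state before step 4: [8, 69])
step 4 (PUSH 60): [8, 69, 60]
step 5 (DUP): [8, 69, 60, 60]
step 6 (ADD): [8, 69, 120]

[8, 69, 120]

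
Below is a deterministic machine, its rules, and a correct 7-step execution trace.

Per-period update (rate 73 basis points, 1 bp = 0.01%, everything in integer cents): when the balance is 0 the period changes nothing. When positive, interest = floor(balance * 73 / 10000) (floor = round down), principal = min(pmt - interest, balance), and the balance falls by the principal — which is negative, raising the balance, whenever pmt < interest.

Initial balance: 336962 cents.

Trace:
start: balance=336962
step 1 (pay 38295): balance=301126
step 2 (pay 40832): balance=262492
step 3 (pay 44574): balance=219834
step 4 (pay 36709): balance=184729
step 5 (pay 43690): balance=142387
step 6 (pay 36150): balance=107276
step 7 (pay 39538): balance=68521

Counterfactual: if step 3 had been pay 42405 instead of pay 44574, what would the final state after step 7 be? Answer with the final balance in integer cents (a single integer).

(re-executing from step 3 with the substitution; state before step 3: balance=262492)
step 3 (pay 42405): balance=222003
step 4 (pay 36709): balance=186914
step 5 (pay 43690): balance=144588
step 6 (pay 36150): balance=109493
step 7 (pay 39538): balance=70754

70754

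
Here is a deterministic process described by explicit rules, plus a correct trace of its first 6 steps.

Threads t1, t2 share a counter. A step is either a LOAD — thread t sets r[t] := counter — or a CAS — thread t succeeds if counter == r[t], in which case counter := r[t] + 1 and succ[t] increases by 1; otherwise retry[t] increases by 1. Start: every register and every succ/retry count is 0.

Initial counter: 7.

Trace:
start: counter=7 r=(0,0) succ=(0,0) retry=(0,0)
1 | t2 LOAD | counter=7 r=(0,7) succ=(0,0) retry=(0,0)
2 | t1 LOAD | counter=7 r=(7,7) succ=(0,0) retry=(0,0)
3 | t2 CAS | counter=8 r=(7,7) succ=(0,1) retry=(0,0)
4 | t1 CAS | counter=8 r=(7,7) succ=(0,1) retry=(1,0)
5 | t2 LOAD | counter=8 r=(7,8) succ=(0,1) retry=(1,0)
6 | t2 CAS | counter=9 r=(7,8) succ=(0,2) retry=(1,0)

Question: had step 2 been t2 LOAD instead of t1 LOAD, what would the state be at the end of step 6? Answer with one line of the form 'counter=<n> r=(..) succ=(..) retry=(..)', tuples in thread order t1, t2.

counter=9 r=(0,8) succ=(0,2) retry=(1,0)

(re-executing from step 2 with the substitution; state before step 2: counter=7 r=(0,7) succ=(0,0) retry=(0,0))
2 | t2 LOAD | counter=7 r=(0,7) succ=(0,0) retry=(0,0)
3 | t2 CAS | counter=8 r=(0,7) succ=(0,1) retry=(0,0)
4 | t1 CAS | counter=8 r=(0,7) succ=(0,1) retry=(1,0)
5 | t2 LOAD | counter=8 r=(0,8) succ=(0,1) retry=(1,0)
6 | t2 CAS | counter=9 r=(0,8) succ=(0,2) retry=(1,0)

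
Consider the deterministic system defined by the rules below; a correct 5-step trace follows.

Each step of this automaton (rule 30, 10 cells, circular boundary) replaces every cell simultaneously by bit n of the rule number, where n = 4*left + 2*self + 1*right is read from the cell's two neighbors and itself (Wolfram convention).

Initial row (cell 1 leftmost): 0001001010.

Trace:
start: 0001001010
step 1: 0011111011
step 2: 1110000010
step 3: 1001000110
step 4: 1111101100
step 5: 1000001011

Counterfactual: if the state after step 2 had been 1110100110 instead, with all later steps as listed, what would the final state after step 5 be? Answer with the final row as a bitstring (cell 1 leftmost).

state after step 2 := 1110100110
step 3: 1000111100
step 4: 1101100011
step 5: 0001010110

0001010110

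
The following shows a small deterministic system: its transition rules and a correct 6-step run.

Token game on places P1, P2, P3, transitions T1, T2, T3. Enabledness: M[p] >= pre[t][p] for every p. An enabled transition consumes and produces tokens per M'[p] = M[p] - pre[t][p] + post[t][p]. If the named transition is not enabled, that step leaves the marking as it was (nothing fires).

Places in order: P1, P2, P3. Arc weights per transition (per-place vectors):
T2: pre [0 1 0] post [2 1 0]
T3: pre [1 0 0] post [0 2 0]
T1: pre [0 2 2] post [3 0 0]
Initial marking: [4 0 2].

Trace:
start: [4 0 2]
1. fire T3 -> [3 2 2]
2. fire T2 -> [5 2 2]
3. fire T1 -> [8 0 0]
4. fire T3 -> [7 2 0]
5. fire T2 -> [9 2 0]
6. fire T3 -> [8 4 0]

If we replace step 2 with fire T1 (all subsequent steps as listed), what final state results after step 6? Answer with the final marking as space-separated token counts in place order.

(re-executing from step 2 with the substitution; state before step 2: [3 2 2])
2. fire T1 -> [6 0 0]
3. fire T1 -> [6 0 0]
4. fire T3 -> [5 2 0]
5. fire T2 -> [7 2 0]
6. fire T3 -> [6 4 0]

6 4 0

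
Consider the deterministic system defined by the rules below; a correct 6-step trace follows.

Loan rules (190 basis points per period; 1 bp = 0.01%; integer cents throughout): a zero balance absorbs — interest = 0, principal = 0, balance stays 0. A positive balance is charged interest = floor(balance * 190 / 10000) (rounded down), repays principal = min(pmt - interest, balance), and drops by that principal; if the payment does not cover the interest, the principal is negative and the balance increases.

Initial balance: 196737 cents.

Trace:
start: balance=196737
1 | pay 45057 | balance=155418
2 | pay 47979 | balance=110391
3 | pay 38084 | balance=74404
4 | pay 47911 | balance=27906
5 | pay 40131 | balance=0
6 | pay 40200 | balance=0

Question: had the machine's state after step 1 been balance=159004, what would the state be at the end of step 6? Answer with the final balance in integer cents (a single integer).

state after step 1 := balance=159004
2 | pay 47979 | balance=114046
3 | pay 38084 | balance=78128
4 | pay 47911 | balance=31701
5 | pay 40131 | balance=0
6 | pay 40200 | balance=0

0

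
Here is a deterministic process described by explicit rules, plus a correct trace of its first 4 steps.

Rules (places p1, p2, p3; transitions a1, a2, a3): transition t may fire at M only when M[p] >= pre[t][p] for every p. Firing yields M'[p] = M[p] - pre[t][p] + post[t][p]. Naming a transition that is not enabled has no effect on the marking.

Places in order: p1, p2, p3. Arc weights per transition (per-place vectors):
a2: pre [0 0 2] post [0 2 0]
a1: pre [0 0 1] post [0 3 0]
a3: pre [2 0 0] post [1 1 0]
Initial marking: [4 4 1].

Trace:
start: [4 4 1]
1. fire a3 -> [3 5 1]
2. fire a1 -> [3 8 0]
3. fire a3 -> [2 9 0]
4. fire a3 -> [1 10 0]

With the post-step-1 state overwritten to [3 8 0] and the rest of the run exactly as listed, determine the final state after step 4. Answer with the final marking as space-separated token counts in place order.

1 10 0

state after step 1 := [3 8 0]
2. fire a1 -> [3 8 0]
3. fire a3 -> [2 9 0]
4. fire a3 -> [1 10 0]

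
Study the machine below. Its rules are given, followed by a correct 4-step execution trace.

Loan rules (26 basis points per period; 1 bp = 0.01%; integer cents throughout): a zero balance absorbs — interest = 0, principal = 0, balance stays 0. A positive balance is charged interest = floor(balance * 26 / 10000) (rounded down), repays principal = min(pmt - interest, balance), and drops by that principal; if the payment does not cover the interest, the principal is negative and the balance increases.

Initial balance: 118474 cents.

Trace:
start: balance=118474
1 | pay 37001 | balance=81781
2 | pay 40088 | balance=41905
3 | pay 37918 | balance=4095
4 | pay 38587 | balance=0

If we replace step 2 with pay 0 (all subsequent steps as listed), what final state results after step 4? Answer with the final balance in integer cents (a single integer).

5816

(re-executing from step 2 with the substitution; state before step 2: balance=81781)
2 | pay 0 | balance=81993
3 | pay 37918 | balance=44288
4 | pay 38587 | balance=5816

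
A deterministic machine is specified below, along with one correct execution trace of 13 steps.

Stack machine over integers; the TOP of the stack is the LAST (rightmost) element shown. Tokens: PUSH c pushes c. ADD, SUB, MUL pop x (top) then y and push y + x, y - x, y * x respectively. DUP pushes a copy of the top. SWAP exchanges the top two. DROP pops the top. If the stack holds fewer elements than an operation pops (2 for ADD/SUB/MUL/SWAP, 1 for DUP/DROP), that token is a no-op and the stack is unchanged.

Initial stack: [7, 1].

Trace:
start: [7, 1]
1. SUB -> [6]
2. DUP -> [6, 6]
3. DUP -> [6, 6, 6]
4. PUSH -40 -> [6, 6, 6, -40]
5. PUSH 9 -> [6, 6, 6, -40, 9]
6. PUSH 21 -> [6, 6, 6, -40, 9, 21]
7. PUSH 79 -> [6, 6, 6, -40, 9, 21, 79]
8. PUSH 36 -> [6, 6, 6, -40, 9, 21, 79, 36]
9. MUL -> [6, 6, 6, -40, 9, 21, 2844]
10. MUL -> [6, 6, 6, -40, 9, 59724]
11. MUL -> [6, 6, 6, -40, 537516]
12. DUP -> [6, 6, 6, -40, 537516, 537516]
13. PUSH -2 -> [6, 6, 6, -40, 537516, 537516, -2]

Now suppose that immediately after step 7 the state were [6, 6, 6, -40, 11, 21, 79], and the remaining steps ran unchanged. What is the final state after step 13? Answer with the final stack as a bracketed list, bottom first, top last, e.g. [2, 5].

[6, 6, 6, -40, 656964, 656964, -2]

state after step 7 := [6, 6, 6, -40, 11, 21, 79]
8. PUSH 36 -> [6, 6, 6, -40, 11, 21, 79, 36]
9. MUL -> [6, 6, 6, -40, 11, 21, 2844]
10. MUL -> [6, 6, 6, -40, 11, 59724]
11. MUL -> [6, 6, 6, -40, 656964]
12. DUP -> [6, 6, 6, -40, 656964, 656964]
13. PUSH -2 -> [6, 6, 6, -40, 656964, 656964, -2]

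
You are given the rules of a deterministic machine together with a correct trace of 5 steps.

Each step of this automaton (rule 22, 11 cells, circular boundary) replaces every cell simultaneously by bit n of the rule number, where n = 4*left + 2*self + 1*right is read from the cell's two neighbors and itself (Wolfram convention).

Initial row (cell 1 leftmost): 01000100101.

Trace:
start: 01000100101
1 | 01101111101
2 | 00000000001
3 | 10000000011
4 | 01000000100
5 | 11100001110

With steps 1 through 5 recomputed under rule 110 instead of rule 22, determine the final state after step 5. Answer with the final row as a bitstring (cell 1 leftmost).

(re-executing steps 1..5 under rule 110; state before step 1: 01000100101)
1 | 11001101111
2 | 01011111000
3 | 11110001000
4 | 10010011001
5 | 10110111011

10110111011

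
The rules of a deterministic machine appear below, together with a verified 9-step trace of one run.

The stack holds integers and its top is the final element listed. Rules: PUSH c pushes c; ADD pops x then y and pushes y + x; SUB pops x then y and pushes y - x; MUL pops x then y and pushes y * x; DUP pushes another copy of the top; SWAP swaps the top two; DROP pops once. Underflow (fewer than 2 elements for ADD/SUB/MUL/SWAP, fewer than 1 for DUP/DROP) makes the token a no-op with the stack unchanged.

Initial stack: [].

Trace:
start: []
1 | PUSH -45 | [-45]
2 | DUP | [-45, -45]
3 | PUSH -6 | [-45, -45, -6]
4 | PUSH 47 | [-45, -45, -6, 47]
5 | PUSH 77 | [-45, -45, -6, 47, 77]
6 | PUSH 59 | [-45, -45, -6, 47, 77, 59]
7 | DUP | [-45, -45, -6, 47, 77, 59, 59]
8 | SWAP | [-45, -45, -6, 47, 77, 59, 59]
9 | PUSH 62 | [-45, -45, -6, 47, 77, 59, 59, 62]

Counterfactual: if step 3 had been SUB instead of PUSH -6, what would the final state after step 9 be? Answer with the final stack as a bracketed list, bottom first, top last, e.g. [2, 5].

[0, 47, 77, 59, 59, 62]

(re-executing from step 3 with the substitution; state before step 3: [-45, -45])
3 | SUB | [0]
4 | PUSH 47 | [0, 47]
5 | PUSH 77 | [0, 47, 77]
6 | PUSH 59 | [0, 47, 77, 59]
7 | DUP | [0, 47, 77, 59, 59]
8 | SWAP | [0, 47, 77, 59, 59]
9 | PUSH 62 | [0, 47, 77, 59, 59, 62]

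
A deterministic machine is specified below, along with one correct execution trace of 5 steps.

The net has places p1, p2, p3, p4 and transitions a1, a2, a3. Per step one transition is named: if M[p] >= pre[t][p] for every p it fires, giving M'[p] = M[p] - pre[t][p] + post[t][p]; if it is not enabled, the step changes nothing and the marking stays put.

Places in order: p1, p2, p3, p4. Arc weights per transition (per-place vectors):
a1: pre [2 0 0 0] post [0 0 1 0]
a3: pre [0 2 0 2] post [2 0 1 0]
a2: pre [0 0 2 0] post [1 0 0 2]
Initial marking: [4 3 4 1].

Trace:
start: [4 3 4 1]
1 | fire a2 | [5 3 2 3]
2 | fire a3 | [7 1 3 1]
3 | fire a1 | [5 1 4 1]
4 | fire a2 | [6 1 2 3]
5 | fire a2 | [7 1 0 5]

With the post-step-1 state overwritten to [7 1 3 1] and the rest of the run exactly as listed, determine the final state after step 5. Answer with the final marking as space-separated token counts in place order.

state after step 1 := [7 1 3 1]
2 | fire a3 | [7 1 3 1]
3 | fire a1 | [5 1 4 1]
4 | fire a2 | [6 1 2 3]
5 | fire a2 | [7 1 0 5]

7 1 0 5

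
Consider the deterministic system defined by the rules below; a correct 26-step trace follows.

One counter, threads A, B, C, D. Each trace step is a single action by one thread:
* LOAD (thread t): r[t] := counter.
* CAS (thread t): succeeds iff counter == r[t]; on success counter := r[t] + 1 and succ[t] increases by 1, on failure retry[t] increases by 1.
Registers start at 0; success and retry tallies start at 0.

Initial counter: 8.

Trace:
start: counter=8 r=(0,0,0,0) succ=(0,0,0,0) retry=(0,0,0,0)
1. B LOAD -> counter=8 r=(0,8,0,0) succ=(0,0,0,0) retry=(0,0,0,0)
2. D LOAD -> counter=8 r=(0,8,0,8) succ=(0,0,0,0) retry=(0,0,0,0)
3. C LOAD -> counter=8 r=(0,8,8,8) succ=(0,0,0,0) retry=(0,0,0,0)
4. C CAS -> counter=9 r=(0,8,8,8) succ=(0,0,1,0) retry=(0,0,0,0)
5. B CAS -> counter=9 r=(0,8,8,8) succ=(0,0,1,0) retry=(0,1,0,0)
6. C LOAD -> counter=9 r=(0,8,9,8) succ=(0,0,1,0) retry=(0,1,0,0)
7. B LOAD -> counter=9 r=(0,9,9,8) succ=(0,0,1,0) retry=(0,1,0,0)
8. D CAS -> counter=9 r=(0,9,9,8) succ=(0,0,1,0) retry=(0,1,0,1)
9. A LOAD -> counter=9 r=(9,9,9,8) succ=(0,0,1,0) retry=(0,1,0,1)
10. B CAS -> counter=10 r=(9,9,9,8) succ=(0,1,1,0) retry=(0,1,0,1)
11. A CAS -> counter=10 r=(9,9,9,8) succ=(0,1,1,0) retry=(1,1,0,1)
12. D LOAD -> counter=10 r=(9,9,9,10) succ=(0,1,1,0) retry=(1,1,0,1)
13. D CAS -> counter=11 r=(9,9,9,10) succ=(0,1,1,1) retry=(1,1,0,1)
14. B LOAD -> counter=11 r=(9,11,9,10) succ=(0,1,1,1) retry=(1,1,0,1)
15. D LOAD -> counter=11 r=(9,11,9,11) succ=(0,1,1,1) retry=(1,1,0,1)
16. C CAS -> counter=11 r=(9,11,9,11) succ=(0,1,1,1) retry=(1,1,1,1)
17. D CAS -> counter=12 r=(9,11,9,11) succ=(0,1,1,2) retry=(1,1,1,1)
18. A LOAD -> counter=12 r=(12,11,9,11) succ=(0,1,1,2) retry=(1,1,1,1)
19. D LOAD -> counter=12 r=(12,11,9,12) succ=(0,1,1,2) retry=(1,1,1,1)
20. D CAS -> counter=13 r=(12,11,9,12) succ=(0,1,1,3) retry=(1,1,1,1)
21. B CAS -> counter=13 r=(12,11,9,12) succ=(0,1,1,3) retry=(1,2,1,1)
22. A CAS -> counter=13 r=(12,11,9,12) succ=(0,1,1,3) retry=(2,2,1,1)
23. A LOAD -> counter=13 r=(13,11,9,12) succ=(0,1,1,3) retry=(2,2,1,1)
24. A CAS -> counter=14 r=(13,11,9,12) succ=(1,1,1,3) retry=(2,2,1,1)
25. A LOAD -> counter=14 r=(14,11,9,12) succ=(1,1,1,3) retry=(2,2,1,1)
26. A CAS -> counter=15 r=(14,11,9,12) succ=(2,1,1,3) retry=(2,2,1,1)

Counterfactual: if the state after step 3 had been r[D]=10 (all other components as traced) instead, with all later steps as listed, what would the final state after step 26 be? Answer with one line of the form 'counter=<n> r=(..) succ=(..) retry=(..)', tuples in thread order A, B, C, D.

state after step 3 := counter=8 r=(0,8,8,10) succ=(0,0,0,0) retry=(0,0,0,0)
4. C CAS -> counter=9 r=(0,8,8,10) succ=(0,0,1,0) retry=(0,0,0,0)
5. B CAS -> counter=9 r=(0,8,8,10) succ=(0,0,1,0) retry=(0,1,0,0)
6. C LOAD -> counter=9 r=(0,8,9,10) succ=(0,0,1,0) retry=(0,1,0,0)
7. B LOAD -> counter=9 r=(0,9,9,10) succ=(0,0,1,0) retry=(0,1,0,0)
8. D CAS -> counter=9 r=(0,9,9,10) succ=(0,0,1,0) retry=(0,1,0,1)
9. A LOAD -> counter=9 r=(9,9,9,10) succ=(0,0,1,0) retry=(0,1,0,1)
10. B CAS -> counter=10 r=(9,9,9,10) succ=(0,1,1,0) retry=(0,1,0,1)
11. A CAS -> counter=10 r=(9,9,9,10) succ=(0,1,1,0) retry=(1,1,0,1)
12. D LOAD -> counter=10 r=(9,9,9,10) succ=(0,1,1,0) retry=(1,1,0,1)
13. D CAS -> counter=11 r=(9,9,9,10) succ=(0,1,1,1) retry=(1,1,0,1)
14. B LOAD -> counter=11 r=(9,11,9,10) succ=(0,1,1,1) retry=(1,1,0,1)
15. D LOAD -> counter=11 r=(9,11,9,11) succ=(0,1,1,1) retry=(1,1,0,1)
16. C CAS -> counter=11 r=(9,11,9,11) succ=(0,1,1,1) retry=(1,1,1,1)
17. D CAS -> counter=12 r=(9,11,9,11) succ=(0,1,1,2) retry=(1,1,1,1)
18. A LOAD -> counter=12 r=(12,11,9,11) succ=(0,1,1,2) retry=(1,1,1,1)
19. D LOAD -> counter=12 r=(12,11,9,12) succ=(0,1,1,2) retry=(1,1,1,1)
20. D CAS -> counter=13 r=(12,11,9,12) succ=(0,1,1,3) retry=(1,1,1,1)
21. B CAS -> counter=13 r=(12,11,9,12) succ=(0,1,1,3) retry=(1,2,1,1)
22. A CAS -> counter=13 r=(12,11,9,12) succ=(0,1,1,3) retry=(2,2,1,1)
23. A LOAD -> counter=13 r=(13,11,9,12) succ=(0,1,1,3) retry=(2,2,1,1)
24. A CAS -> counter=14 r=(13,11,9,12) succ=(1,1,1,3) retry=(2,2,1,1)
25. A LOAD -> counter=14 r=(14,11,9,12) succ=(1,1,1,3) retry=(2,2,1,1)
26. A CAS -> counter=15 r=(14,11,9,12) succ=(2,1,1,3) retry=(2,2,1,1)

counter=15 r=(14,11,9,12) succ=(2,1,1,3) retry=(2,2,1,1)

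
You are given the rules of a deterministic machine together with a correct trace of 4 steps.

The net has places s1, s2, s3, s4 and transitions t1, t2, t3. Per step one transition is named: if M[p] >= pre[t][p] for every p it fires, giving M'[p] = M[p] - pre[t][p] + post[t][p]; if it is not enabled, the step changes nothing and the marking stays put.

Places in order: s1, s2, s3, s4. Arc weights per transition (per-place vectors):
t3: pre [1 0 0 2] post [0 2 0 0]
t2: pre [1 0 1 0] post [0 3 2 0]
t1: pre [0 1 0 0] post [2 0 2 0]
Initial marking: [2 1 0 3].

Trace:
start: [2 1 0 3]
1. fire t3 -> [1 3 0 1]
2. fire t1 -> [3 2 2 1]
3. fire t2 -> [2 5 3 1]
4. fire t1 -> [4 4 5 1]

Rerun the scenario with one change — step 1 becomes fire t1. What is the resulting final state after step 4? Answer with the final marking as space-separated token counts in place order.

5 2 5 3

(re-executing from step 1 with the substitution; state before step 1: [2 1 0 3])
1. fire t1 -> [4 0 2 3]
2. fire t1 -> [4 0 2 3]
3. fire t2 -> [3 3 3 3]
4. fire t1 -> [5 2 5 3]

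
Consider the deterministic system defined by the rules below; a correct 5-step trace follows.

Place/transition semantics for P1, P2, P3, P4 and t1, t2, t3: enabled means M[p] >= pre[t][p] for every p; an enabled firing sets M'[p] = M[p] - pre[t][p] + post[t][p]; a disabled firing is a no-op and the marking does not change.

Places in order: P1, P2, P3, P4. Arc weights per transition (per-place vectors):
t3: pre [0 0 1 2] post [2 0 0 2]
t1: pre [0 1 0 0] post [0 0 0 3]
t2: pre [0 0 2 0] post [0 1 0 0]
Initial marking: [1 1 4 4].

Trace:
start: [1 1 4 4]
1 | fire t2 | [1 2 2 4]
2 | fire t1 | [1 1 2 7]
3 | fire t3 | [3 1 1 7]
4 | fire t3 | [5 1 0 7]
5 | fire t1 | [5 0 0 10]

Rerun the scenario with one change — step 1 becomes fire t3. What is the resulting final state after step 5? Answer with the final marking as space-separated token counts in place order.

7 0 1 7

(re-executing from step 1 with the substitution; state before step 1: [1 1 4 4])
1 | fire t3 | [3 1 3 4]
2 | fire t1 | [3 0 3 7]
3 | fire t3 | [5 0 2 7]
4 | fire t3 | [7 0 1 7]
5 | fire t1 | [7 0 1 7]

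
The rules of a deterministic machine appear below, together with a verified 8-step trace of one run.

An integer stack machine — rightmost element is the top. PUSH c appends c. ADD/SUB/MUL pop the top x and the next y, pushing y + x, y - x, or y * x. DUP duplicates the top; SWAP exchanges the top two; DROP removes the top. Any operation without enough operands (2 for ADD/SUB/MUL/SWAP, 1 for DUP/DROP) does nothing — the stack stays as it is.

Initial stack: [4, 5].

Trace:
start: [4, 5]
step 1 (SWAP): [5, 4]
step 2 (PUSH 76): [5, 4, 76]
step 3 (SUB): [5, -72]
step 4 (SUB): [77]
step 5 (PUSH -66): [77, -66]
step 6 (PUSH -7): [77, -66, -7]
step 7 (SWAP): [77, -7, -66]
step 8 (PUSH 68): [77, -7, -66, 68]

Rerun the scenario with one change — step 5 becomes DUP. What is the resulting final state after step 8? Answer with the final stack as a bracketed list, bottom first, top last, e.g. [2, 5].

[77, -7, 77, 68]

(re-executing from step 5 with the substitution; state before step 5: [77])
step 5 (DUP): [77, 77]
step 6 (PUSH -7): [77, 77, -7]
step 7 (SWAP): [77, -7, 77]
step 8 (PUSH 68): [77, -7, 77, 68]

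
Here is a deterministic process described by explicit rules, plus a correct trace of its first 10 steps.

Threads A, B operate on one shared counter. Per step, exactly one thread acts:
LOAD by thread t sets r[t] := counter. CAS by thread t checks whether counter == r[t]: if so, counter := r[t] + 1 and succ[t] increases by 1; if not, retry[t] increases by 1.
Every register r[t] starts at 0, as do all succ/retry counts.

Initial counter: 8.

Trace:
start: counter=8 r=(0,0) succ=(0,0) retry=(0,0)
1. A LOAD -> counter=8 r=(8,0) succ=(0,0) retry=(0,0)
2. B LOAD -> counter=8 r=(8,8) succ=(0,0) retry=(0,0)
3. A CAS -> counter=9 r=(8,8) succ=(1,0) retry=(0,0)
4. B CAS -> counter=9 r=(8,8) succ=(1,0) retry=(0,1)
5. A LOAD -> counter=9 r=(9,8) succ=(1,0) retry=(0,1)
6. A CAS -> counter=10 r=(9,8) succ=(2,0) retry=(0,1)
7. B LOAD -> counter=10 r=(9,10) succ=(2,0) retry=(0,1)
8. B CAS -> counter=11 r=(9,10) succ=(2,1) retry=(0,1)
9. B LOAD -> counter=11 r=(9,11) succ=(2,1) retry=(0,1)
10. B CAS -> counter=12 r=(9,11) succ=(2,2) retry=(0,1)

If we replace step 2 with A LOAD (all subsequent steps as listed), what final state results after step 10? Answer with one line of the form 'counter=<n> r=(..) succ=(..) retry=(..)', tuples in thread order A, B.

(re-executing from step 2 with the substitution; state before step 2: counter=8 r=(8,0) succ=(0,0) retry=(0,0))
2. A LOAD -> counter=8 r=(8,0) succ=(0,0) retry=(0,0)
3. A CAS -> counter=9 r=(8,0) succ=(1,0) retry=(0,0)
4. B CAS -> counter=9 r=(8,0) succ=(1,0) retry=(0,1)
5. A LOAD -> counter=9 r=(9,0) succ=(1,0) retry=(0,1)
6. A CAS -> counter=10 r=(9,0) succ=(2,0) retry=(0,1)
7. B LOAD -> counter=10 r=(9,10) succ=(2,0) retry=(0,1)
8. B CAS -> counter=11 r=(9,10) succ=(2,1) retry=(0,1)
9. B LOAD -> counter=11 r=(9,11) succ=(2,1) retry=(0,1)
10. B CAS -> counter=12 r=(9,11) succ=(2,2) retry=(0,1)

counter=12 r=(9,11) succ=(2,2) retry=(0,1)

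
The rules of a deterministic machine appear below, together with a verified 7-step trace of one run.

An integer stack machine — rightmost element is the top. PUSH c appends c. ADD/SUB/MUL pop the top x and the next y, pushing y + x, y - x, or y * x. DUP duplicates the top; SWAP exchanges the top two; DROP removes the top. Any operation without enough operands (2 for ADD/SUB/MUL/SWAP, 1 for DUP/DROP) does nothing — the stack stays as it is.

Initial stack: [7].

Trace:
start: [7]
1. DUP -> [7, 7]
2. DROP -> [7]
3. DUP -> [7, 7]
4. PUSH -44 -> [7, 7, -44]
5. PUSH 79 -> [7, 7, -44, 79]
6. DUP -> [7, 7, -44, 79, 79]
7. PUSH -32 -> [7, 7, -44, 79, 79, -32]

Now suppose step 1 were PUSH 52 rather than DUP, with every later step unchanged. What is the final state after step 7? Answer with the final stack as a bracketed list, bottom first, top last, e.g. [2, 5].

(re-executing from step 1 with the substitution; state before step 1: [7])
1. PUSH 52 -> [7, 52]
2. DROP -> [7]
3. DUP -> [7, 7]
4. PUSH -44 -> [7, 7, -44]
5. PUSH 79 -> [7, 7, -44, 79]
6. DUP -> [7, 7, -44, 79, 79]
7. PUSH -32 -> [7, 7, -44, 79, 79, -32]

[7, 7, -44, 79, 79, -32]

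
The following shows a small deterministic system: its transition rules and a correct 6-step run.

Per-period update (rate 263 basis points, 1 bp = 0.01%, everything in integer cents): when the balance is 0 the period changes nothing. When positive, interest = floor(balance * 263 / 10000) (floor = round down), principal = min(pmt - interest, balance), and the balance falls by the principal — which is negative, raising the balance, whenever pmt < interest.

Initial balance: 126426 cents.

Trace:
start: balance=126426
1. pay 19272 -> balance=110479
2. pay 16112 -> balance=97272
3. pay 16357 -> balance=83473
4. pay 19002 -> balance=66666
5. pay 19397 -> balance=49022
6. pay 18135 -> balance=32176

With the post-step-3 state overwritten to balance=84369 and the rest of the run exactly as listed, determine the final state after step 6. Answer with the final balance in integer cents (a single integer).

33144

state after step 3 := balance=84369
4. pay 19002 -> balance=67585
5. pay 19397 -> balance=49965
6. pay 18135 -> balance=33144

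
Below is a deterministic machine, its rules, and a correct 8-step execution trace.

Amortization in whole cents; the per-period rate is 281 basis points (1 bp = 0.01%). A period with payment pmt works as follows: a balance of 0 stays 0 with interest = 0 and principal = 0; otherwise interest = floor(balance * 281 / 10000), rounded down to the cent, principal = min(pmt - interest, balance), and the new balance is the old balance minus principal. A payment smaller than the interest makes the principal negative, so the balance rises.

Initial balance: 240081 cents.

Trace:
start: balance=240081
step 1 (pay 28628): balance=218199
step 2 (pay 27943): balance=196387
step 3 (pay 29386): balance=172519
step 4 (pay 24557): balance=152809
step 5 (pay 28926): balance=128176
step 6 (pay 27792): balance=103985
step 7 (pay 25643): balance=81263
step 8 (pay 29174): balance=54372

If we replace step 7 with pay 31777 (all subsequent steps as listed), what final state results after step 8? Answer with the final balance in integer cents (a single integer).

(re-executing from step 7 with the substitution; state before step 7: balance=103985)
step 7 (pay 31777): balance=75129
step 8 (pay 29174): balance=48066

48066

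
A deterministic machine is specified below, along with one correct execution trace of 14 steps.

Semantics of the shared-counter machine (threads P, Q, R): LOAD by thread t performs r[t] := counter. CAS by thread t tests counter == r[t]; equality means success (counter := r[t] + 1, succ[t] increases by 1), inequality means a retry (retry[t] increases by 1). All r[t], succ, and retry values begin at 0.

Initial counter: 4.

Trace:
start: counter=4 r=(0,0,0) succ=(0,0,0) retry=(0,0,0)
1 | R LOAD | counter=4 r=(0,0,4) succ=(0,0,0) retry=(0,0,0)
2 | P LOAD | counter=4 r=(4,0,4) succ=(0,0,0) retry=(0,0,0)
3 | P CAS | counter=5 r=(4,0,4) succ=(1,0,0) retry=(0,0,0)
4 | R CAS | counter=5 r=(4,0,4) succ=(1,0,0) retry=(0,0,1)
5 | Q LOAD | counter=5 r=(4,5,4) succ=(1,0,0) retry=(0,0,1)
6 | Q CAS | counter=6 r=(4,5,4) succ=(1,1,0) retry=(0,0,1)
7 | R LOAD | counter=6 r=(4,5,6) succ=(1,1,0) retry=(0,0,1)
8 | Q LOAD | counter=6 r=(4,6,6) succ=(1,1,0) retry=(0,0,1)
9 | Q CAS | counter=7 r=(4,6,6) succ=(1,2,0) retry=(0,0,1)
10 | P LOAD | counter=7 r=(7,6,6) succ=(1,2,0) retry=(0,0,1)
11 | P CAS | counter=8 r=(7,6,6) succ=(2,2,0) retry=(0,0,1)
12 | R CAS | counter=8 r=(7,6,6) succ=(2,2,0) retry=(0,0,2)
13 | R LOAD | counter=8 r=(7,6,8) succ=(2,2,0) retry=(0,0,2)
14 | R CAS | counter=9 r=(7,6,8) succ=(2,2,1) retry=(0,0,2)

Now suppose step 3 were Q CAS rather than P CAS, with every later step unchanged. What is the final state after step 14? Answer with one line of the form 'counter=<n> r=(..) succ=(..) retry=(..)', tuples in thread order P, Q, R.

(re-executing from step 3 with the substitution; state before step 3: counter=4 r=(4,0,4) succ=(0,0,0) retry=(0,0,0))
3 | Q CAS | counter=4 r=(4,0,4) succ=(0,0,0) retry=(0,1,0)
4 | R CAS | counter=5 r=(4,0,4) succ=(0,0,1) retry=(0,1,0)
5 | Q LOAD | counter=5 r=(4,5,4) succ=(0,0,1) retry=(0,1,0)
6 | Q CAS | counter=6 r=(4,5,4) succ=(0,1,1) retry=(0,1,0)
7 | R LOAD | counter=6 r=(4,5,6) succ=(0,1,1) retry=(0,1,0)
8 | Q LOAD | counter=6 r=(4,6,6) succ=(0,1,1) retry=(0,1,0)
9 | Q CAS | counter=7 r=(4,6,6) succ=(0,2,1) retry=(0,1,0)
10 | P LOAD | counter=7 r=(7,6,6) succ=(0,2,1) retry=(0,1,0)
11 | P CAS | counter=8 r=(7,6,6) succ=(1,2,1) retry=(0,1,0)
12 | R CAS | counter=8 r=(7,6,6) succ=(1,2,1) retry=(0,1,1)
13 | R LOAD | counter=8 r=(7,6,8) succ=(1,2,1) retry=(0,1,1)
14 | R CAS | counter=9 r=(7,6,8) succ=(1,2,2) retry=(0,1,1)

counter=9 r=(7,6,8) succ=(1,2,2) retry=(0,1,1)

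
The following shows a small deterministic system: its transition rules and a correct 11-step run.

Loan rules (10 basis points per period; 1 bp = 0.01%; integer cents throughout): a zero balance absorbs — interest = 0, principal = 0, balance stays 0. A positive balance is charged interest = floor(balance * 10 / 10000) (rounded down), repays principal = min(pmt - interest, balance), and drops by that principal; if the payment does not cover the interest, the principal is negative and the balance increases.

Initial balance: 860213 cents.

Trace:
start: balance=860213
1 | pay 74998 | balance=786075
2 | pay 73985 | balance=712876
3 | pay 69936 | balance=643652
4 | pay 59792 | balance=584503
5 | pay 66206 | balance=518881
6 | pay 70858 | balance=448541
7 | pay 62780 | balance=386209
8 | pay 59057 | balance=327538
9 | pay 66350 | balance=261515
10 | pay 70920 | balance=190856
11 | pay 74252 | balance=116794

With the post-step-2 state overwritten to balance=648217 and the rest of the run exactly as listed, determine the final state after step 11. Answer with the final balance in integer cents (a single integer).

51552

state after step 2 := balance=648217
3 | pay 69936 | balance=578929
4 | pay 59792 | balance=519715
5 | pay 66206 | balance=454028
6 | pay 70858 | balance=383624
7 | pay 62780 | balance=321227
8 | pay 59057 | balance=262491
9 | pay 66350 | balance=196403
10 | pay 70920 | balance=125679
11 | pay 74252 | balance=51552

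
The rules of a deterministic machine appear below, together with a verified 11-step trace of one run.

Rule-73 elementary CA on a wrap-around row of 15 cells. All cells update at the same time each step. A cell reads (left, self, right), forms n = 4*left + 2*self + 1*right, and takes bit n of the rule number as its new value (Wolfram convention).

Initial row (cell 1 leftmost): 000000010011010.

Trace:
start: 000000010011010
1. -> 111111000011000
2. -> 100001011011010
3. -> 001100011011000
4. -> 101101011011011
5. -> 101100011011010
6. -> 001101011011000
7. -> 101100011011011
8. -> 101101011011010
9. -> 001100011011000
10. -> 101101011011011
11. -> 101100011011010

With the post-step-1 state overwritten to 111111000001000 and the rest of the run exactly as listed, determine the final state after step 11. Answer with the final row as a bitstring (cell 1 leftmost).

101101111101000

state after step 1 := 111111000001000
2. -> 100001011100010
3. -> 001100010101000
4. -> 101101000000011
5. -> 101100011111010
6. -> 001101010001000
7. -> 101100000100011
8. -> 101101110001010
9. -> 001101010100000
10. -> 101100000001111
11. -> 101101111101000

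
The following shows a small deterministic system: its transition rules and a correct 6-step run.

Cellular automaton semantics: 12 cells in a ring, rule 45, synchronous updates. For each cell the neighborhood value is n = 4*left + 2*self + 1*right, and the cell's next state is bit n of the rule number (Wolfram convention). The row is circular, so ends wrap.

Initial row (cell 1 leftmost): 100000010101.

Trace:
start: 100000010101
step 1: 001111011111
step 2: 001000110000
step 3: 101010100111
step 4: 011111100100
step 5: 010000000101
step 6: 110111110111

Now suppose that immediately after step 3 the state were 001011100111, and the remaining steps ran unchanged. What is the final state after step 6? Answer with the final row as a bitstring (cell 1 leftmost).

011010101111

state after step 3 := 001011100111
step 4: 001110000100
step 5: 101000110101
step 6: 011010101111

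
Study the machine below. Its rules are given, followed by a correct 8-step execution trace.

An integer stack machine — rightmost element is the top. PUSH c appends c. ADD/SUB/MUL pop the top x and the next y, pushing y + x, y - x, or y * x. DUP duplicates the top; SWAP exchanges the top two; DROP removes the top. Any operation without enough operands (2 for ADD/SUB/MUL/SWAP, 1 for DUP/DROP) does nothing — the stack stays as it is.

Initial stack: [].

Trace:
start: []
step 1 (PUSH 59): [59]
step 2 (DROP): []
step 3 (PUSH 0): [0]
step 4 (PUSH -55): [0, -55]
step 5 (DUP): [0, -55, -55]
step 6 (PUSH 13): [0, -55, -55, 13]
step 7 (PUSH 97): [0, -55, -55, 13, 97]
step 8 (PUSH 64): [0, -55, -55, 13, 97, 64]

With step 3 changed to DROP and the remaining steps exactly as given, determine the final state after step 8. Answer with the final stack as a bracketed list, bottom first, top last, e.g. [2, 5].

(re-executing from step 3 with the substitution; state before step 3: [])
step 3 (DROP): []
step 4 (PUSH -55): [-55]
step 5 (DUP): [-55, -55]
step 6 (PUSH 13): [-55, -55, 13]
step 7 (PUSH 97): [-55, -55, 13, 97]
step 8 (PUSH 64): [-55, -55, 13, 97, 64]

[-55, -55, 13, 97, 64]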